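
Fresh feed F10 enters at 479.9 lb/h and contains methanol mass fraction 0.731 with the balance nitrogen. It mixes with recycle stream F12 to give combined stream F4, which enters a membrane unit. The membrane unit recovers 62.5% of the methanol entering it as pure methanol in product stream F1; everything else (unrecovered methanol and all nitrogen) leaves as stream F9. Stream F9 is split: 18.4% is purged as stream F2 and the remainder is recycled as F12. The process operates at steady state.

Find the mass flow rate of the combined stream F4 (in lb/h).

nitrogen enters only via F10 and leaves only via the purge: 479.9×0.269 = 0.184×(nitrogen in F9), and the membrane unit passes all nitrogen, so nitrogen in F4 = nitrogen in F9 = 701.59 lb/h.
methanol in F4: m_A = 479.9×0.731 + (1−0.184)·(1−0.625)·m_A, so m_A = 350.81/0.6940 = 505.49 lb/h.
F4 = 505.49 + 701.59 = 1207.1 lb/h.

1207 lb/h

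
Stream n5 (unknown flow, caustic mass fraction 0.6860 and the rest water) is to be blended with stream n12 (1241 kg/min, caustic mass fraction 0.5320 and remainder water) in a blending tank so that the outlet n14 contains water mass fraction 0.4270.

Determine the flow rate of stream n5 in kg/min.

Let n5 be the unknown flow. Total out = 1241 + n5.
water balance: 580.79 + 0.314·n5 = 0.427·(1241 + n5)
(0.314 − 0.427)·n5 = 0.427×1241 − 580.79 = -50.881
n5 = -50.881 / -0.113 = 450.27 kg/min

450.3 kg/min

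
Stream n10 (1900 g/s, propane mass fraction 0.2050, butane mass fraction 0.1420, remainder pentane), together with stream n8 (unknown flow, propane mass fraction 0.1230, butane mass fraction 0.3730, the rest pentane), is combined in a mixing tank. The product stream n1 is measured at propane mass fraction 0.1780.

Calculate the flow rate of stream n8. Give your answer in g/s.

932.7 g/s

Let n8 be the unknown flow. Total out = 1900 + n8.
propane balance: 389.5 + 0.123·n8 = 0.178·(1900 + n8)
(0.123 − 0.178)·n8 = 0.178×1900 − 389.5 = -51.3
n8 = -51.3 / -0.055 = 932.73 g/s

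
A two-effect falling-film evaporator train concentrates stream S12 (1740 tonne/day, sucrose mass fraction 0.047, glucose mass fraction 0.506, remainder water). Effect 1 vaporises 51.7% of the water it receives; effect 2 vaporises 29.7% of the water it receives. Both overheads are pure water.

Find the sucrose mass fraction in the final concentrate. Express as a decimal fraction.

water in feed = 1740×0.447 = 777.78 tonne/day.
After stage 1: water left = (1−0.517)×777.78 = 375.67; stream total = 1337.9 tonne/day.
After stage 2: water left = (1−0.297)×375.67 = 264.09; final concentrate = 1226.3 tonne/day.
sucrose fraction = 81.78/1226.3 = 0.067.

0.067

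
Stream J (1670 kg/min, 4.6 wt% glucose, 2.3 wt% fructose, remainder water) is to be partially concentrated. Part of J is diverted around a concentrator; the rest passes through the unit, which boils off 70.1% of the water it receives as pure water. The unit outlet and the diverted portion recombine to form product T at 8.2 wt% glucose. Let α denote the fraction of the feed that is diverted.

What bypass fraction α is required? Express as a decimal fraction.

All 1670×0.046 = 76.82 kg/min of glucose reaches T, so T = 76.82/0.082 = 936.83 kg/min and vapour = 733.17 kg/min.
The evaporator receives (1−α)·1670 of feed at 0.931 water and removes 0.701 of that water:
0.701×0.931×(1−α)×1670 = 733.17
(1−α) = 733.17/1089.9 = 0.6727;  α = 0.3273.

0.327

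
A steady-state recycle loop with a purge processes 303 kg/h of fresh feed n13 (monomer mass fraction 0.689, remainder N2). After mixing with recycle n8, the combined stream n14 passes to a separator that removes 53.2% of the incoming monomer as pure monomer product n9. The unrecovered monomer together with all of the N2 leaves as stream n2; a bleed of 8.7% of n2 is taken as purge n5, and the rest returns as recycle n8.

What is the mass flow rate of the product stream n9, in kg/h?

193.9 kg/h

monomer in n14: m_A = 303×0.689 + (1−0.087)·(1−0.532)·m_A, so m_A = 208.77/0.5727 = 364.52 kg/h.
Product n9 = 0.532×364.52 = 193.93 kg/h.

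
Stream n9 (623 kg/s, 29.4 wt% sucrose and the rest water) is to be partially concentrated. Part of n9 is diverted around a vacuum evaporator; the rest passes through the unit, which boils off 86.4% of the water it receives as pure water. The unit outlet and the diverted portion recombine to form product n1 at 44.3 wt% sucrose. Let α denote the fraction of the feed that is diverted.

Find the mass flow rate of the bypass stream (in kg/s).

279.5 kg/s

All 623×0.294 = 183.16 kg/s of sucrose reaches n1, so n1 = 183.16/0.443 = 413.46 kg/s and vapour = 209.54 kg/s.
The evaporator receives (1−α)·623 of feed at 0.706 water and removes 0.864 of that water:
0.864×0.706×(1−α)×623 = 209.54
(1−α) = 209.54/380.02 = 0.5514;  α = 0.4486.
Bypass flow = 0.4486×623 = 279.48 kg/s.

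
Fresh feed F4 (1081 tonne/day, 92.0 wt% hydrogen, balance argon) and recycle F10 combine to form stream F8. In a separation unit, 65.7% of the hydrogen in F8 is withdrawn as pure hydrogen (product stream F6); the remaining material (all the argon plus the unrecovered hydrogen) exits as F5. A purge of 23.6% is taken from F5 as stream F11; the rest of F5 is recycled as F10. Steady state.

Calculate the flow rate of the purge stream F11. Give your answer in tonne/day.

argon enters only via F4 and leaves only via the purge: 1081×0.080 = 0.236×(argon in F5), and the separation unit passes all argon, so argon in F8 = argon in F5 = 366.44 tonne/day.
hydrogen in F8: m_A = 1081×0.920 + (1−0.236)·(1−0.657)·m_A, so m_A = 994.52/0.7379 = 1347.7 tonne/day.
F5 = (1−0.657)×1347.7 + 366.44 = 828.7 tonne/day.
Purge F11 = 0.236×828.7 = 195.57 tonne/day.

195.6 tonne/day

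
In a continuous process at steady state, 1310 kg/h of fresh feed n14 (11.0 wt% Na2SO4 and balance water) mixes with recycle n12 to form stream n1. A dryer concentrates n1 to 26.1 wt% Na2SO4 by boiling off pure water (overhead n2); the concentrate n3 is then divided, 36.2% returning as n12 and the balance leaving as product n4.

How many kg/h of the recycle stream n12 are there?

313.3 kg/h

Overall Na2SO4 balance (none leaves overhead): Na2SO4 in fresh feed = Na2SO4 in product, i.e. 1310×0.110 = (1−0.362)·n3·0.261.
n3 = 144.1/(0.261×0.638) = 865.37 kg/h.
Recycle n12 = 0.362×865.37 = 313.26 kg/h.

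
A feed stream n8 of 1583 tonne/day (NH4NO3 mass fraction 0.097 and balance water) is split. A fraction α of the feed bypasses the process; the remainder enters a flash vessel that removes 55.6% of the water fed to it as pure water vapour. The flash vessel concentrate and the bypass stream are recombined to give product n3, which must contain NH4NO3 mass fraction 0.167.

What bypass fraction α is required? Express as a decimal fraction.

All 1583×0.097 = 153.55 tonne/day of NH4NO3 reaches n3, so n3 = 153.55/0.167 = 919.47 tonne/day and vapour = 663.53 tonne/day.
The evaporator receives (1−α)·1583 of feed at 0.903 water and removes 0.556 of that water:
0.556×0.903×(1−α)×1583 = 663.53
(1−α) = 663.53/794.77 = 0.8349;  α = 0.1651.

0.165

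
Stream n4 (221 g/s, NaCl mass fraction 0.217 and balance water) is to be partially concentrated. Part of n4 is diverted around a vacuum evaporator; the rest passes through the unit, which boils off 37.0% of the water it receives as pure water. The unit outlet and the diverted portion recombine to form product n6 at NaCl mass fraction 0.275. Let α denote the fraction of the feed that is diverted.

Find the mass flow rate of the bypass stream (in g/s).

60.11 g/s

All 221×0.217 = 47.957 g/s of NaCl reaches n6, so n6 = 47.957/0.275 = 174.39 g/s and vapour = 46.611 g/s.
The evaporator receives (1−α)·221 of feed at 0.783 water and removes 0.370 of that water:
0.370×0.783×(1−α)×221 = 46.611
(1−α) = 46.611/64.026 = 0.7280;  α = 0.2720.
Bypass flow = 0.2720×221 = 60.112 g/s.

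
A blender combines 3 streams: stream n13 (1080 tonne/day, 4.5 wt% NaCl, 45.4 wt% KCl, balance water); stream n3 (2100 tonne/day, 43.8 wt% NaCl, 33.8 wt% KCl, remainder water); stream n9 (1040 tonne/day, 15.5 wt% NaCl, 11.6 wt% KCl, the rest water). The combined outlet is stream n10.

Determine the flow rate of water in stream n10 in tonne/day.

water out = water in = 1080×0.501 + 2100×0.224 + 1040×0.729 = 1769.6 tonne/day.

1770 tonne/day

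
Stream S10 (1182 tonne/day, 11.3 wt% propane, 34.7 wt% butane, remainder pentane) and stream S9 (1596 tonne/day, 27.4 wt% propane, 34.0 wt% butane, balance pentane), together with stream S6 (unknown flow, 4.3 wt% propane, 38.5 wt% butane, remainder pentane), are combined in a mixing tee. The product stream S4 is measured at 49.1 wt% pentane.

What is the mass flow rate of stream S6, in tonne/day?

1354 tonne/day

Let S6 be the unknown flow. Total out = 2778 + S6.
pentane balance: 1254.3 + 0.572·S6 = 0.491·(2778 + S6)
(0.572 − 0.491)·S6 = 0.491×2778 − 1254.3 = 109.66
S6 = 109.66 / 0.081 = 1353.9 tonne/day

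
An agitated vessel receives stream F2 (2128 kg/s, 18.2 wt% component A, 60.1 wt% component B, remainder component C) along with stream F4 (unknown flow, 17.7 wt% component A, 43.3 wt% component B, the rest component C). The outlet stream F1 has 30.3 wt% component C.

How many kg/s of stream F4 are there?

2104 kg/s

Let F4 be the unknown flow. Total out = 2128 + F4.
component C balance: 461.78 + 0.390·F4 = 0.303·(2128 + F4)
(0.390 − 0.303)·F4 = 0.303×2128 − 461.78 = 183.01
F4 = 183.01 / 0.087 = 2103.5 kg/s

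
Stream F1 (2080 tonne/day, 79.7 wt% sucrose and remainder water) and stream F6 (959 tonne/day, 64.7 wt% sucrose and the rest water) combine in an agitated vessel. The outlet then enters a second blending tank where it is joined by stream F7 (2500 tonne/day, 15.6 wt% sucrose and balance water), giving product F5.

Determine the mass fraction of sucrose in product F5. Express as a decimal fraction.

Overall, product flow = 5539 tonne/day.
sucrose in = 2080×0.797 + 959×0.647 + 2500×0.156 = 2668.2 tonne/day.
sucrose fraction in F5 = 0.482.

0.482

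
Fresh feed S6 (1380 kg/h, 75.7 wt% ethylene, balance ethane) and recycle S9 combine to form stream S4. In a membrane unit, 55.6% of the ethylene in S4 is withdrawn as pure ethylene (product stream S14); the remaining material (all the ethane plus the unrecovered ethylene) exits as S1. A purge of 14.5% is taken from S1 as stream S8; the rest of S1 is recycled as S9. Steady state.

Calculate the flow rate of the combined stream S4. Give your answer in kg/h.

3997 kg/h

ethane enters only via S6 and leaves only via the purge: 1380×0.243 = 0.145×(ethane in S1), and the membrane unit passes all ethane, so ethane in S4 = ethane in S1 = 2312.7 kg/h.
ethylene in S4: m_A = 1380×0.757 + (1−0.145)·(1−0.556)·m_A, so m_A = 1044.7/0.6204 = 1683.9 kg/h.
S4 = 1683.9 + 2312.7 = 3996.6 kg/h.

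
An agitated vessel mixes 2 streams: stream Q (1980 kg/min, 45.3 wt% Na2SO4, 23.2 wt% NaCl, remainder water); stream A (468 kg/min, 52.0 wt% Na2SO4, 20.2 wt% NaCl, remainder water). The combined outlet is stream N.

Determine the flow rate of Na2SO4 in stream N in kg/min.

Na2SO4 out = Na2SO4 in = 1980×0.453 + 468×0.520 = 1140.3 kg/min.

1140 kg/min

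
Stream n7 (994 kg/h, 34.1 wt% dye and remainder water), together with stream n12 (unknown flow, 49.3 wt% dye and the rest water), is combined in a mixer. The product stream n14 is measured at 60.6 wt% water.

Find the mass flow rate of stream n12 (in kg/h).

Let n12 be the unknown flow. Total out = 994 + n12.
water balance: 655.05 + 0.507·n12 = 0.606·(994 + n12)
(0.507 − 0.606)·n12 = 0.606×994 − 655.05 = -52.682
n12 = -52.682 / -0.099 = 532.14 kg/h

532.1 kg/h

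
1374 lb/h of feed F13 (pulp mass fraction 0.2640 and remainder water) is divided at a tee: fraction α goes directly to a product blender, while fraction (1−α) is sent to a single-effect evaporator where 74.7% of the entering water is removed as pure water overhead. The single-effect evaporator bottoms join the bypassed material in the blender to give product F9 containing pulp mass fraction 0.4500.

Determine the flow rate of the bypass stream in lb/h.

341 lb/h

All 1374×0.264 = 362.74 lb/h of pulp reaches F9, so F9 = 362.74/0.450 = 806.08 lb/h and vapour = 567.92 lb/h.
The evaporator receives (1−α)·1374 of feed at 0.736 water and removes 0.747 of that water:
0.747×0.736×(1−α)×1374 = 567.92
(1−α) = 567.92/755.41 = 0.7518;  α = 0.2482.
Bypass flow = 0.2482×1374 = 341.03 lb/h.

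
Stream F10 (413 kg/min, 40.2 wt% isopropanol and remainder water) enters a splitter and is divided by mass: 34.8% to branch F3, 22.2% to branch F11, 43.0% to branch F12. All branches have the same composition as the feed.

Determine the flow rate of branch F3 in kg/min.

Branch F3 flow = 0.348×413 = 143.72 kg/min.

143.7 kg/min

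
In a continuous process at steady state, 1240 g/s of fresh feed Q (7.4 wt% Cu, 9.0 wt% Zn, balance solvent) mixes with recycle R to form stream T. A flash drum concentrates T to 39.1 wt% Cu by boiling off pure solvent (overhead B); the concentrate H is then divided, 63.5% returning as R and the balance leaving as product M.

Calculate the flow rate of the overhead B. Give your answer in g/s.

Overall Cu balance (none leaves overhead): Cu in fresh feed = Cu in product, i.e. 1240×0.074 = (1−0.635)·H·0.391.
H = 91.76/(0.391×0.365) = 642.96 g/s.
Recycle R = 0.635×642.96 = 408.28 g/s.
Combined feed T = 1240 + 408.28 = 1648.3 g/s.
Overhead B = T − H = 1648.3 − 642.96 = 1005.3 g/s.

1005 g/s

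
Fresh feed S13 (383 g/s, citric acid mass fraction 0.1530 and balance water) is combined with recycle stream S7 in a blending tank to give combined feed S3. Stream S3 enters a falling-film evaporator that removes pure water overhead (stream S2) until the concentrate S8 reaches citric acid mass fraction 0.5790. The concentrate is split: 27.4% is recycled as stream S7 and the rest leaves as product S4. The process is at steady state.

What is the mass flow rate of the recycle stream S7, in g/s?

Overall citric acid balance (none leaves overhead): citric acid in fresh feed = citric acid in product, i.e. 383×0.153 = (1−0.274)·S8·0.579.
S8 = 58.599/(0.579×0.726) = 139.4 g/s.
Recycle S7 = 0.274×139.4 = 38.197 g/s.

38.2 g/s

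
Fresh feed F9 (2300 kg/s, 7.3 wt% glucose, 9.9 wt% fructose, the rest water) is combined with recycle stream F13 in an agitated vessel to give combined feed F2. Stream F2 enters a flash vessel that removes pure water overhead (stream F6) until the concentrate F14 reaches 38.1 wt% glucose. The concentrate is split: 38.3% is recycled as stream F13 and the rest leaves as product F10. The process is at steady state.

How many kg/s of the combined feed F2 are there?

2574 kg/s

Overall glucose balance (none leaves overhead): glucose in fresh feed = glucose in product, i.e. 2300×0.073 = (1−0.383)·F14·0.381.
F14 = 167.9/(0.381×0.617) = 714.23 kg/s.
Recycle F13 = 0.383×714.23 = 273.55 kg/s.
Combined feed F2 = 2300 + 273.55 = 2573.6 kg/s.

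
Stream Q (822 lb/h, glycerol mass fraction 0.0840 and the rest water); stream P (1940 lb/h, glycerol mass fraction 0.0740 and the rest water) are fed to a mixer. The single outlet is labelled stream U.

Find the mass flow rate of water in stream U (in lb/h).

2549 lb/h

water out = water in = 822×0.916 + 1940×0.926 = 2549.4 lb/h.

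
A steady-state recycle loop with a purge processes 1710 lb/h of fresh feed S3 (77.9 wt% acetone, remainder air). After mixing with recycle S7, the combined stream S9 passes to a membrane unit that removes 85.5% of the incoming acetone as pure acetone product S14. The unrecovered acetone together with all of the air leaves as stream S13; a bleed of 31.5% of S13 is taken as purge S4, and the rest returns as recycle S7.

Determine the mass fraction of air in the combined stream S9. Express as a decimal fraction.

air enters only via S3 and leaves only via the purge: 1710×0.221 = 0.315×(air in S13), and the membrane unit passes all air, so air in S9 = air in S13 = 1199.7 lb/h.
acetone in S9: m_A = 1710×0.779 + (1−0.315)·(1−0.855)·m_A, so m_A = 1332.1/0.9007 = 1479 lb/h.
S9 = 1479 + 1199.7 = 2678.7 lb/h.
air fraction in S9 = 1199.7/2678.7 = 0.448.

0.448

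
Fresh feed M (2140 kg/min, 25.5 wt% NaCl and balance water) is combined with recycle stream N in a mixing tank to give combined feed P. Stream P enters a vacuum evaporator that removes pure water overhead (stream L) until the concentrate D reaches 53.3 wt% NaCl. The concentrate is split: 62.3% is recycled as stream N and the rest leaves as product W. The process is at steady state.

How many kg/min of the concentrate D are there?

2716 kg/min

Overall NaCl balance (none leaves overhead): NaCl in fresh feed = NaCl in product, i.e. 2140×0.255 = (1−0.623)·D·0.533.
D = 545.7/(0.533×0.377) = 2715.7 kg/min.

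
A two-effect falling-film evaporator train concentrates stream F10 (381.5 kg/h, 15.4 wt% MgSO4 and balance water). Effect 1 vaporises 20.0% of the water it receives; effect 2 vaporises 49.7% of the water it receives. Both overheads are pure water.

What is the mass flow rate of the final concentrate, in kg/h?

water in feed = 381.5×0.846 = 322.75 kg/h.
After stage 1: water left = (1−0.200)×322.75 = 258.2; stream total = 316.95 kg/h.
After stage 2: water left = (1−0.497)×258.2 = 129.87; final concentrate = 188.63 kg/h.

188.6 kg/h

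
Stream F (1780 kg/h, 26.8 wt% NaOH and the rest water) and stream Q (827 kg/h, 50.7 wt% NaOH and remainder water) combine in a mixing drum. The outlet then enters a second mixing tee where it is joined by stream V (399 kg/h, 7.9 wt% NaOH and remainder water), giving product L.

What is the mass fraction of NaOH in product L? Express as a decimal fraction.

0.309

Overall, product flow = 3006 kg/h.
NaOH in = 1780×0.268 + 827×0.507 + 399×0.079 = 927.85 kg/h.
NaOH fraction in L = 0.309.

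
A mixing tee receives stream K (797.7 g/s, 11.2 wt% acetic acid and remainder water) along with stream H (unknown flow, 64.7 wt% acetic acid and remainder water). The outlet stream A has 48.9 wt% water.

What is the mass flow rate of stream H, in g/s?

Let H be the unknown flow. Total out = 797.7 + H.
water balance: 708.36 + 0.353·H = 0.489·(797.7 + H)
(0.353 − 0.489)·H = 0.489×797.7 − 708.36 = -318.28
H = -318.28 / -0.136 = 2340.3 g/s

2340 g/s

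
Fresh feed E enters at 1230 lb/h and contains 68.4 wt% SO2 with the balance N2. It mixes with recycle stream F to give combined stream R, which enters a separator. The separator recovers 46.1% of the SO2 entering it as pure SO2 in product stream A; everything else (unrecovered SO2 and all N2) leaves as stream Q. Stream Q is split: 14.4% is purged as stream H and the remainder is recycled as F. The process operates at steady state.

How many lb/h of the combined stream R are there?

4261 lb/h

N2 enters only via E and leaves only via the purge: 1230×0.316 = 0.144×(N2 in Q), and the separator passes all N2, so N2 in R = N2 in Q = 2699.2 lb/h.
SO2 in R: m_A = 1230×0.684 + (1−0.144)·(1−0.461)·m_A, so m_A = 841.32/0.5386 = 1562 lb/h.
R = 1562 + 2699.2 = 4261.2 lb/h.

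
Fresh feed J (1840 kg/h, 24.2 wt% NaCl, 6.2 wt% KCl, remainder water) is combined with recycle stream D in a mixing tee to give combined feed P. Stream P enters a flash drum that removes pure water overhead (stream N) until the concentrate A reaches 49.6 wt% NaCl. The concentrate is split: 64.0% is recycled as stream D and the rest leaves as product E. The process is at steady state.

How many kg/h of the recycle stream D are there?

Overall NaCl balance (none leaves overhead): NaCl in fresh feed = NaCl in product, i.e. 1840×0.242 = (1−0.640)·A·0.496.
A = 445.28/(0.496×0.360) = 2493.7 kg/h.
Recycle D = 0.640×2493.7 = 1596 kg/h.

1596 kg/h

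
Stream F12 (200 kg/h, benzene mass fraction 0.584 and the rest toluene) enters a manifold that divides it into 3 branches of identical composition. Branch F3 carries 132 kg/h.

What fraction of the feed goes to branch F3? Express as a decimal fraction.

Fraction to F3 = 132/200 = 0.6600.

0.660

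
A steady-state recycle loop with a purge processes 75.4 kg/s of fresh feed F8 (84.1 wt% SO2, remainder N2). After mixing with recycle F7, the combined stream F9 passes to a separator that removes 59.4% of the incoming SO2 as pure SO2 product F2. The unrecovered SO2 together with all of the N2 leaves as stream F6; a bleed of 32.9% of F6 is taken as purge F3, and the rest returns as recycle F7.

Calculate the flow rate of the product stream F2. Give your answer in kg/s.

51.77 kg/s

SO2 in F9: m_A = 75.4×0.841 + (1−0.329)·(1−0.594)·m_A, so m_A = 63.411/0.7276 = 87.155 kg/s.
Product F2 = 0.594×87.155 = 51.77 kg/s.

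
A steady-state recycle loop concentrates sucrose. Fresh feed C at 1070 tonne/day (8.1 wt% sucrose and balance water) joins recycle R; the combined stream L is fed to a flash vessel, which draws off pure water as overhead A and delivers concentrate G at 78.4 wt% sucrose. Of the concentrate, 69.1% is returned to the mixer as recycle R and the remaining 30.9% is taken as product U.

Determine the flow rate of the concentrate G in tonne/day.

Overall sucrose balance (none leaves overhead): sucrose in fresh feed = sucrose in product, i.e. 1070×0.081 = (1−0.691)·G·0.784.
G = 86.67/(0.784×0.309) = 357.76 tonne/day.

357.8 tonne/day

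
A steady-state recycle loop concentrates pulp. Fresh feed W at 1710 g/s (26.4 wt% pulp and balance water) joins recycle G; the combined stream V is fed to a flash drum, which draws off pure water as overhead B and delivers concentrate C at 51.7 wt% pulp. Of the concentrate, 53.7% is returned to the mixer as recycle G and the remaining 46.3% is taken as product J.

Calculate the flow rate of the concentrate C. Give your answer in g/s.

Overall pulp balance (none leaves overhead): pulp in fresh feed = pulp in product, i.e. 1710×0.264 = (1−0.537)·C·0.517.
C = 451.44/(0.517×0.463) = 1885.9 g/s.

1886 g/s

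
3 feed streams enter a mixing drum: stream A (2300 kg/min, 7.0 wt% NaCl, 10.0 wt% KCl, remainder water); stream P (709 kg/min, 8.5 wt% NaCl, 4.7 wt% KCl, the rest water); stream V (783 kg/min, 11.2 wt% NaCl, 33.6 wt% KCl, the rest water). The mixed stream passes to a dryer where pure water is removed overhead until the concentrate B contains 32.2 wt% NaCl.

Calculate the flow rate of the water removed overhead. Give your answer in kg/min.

NaCl entering = 2300×0.070 + 709×0.085 + 783×0.112 = 308.96 kg/min.
All NaCl reports to B, so B = 308.96/0.322 = 959.51 kg/min.
Total feed = 3792 kg/min; overhead = 3792 − 959.51 = 2832.5 kg/min.

2832 kg/min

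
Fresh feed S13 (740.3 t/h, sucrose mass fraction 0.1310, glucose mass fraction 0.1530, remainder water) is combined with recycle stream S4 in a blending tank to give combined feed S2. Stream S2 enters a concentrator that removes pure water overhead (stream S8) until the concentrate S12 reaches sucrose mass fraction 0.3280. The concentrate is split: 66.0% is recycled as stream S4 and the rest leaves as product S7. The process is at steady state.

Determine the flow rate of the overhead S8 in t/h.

444.6 t/h

Overall sucrose balance (none leaves overhead): sucrose in fresh feed = sucrose in product, i.e. 740.3×0.131 = (1−0.660)·S12·0.328.
S12 = 96.979/(0.328×0.340) = 869.61 t/h.
Recycle S4 = 0.660×869.61 = 573.94 t/h.
Combined feed S2 = 740.3 + 573.94 = 1314.2 t/h.
Overhead S8 = S2 − S12 = 1314.2 − 869.61 = 444.63 t/h.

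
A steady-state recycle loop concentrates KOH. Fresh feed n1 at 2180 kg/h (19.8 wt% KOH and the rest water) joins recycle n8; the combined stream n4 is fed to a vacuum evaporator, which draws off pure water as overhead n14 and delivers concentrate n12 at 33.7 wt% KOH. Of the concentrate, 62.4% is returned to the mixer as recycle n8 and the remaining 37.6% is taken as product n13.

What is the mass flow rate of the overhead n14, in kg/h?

Overall KOH balance (none leaves overhead): KOH in fresh feed = KOH in product, i.e. 2180×0.198 = (1−0.624)·n12·0.337.
n12 = 431.64/(0.337×0.376) = 3406.5 kg/h.
Recycle n8 = 0.624×3406.5 = 2125.6 kg/h.
Combined feed n4 = 2180 + 2125.6 = 4305.6 kg/h.
Overhead n14 = n4 − n12 = 4305.6 − 3406.5 = 899.17 kg/h.

899.2 kg/h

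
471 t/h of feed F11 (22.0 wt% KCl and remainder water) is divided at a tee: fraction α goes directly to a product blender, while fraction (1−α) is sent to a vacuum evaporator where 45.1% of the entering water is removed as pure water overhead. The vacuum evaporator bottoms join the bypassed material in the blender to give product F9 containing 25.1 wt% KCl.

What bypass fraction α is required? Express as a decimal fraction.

0.649

All 471×0.220 = 103.62 t/h of KCl reaches F9, so F9 = 103.62/0.251 = 412.83 t/h and vapour = 58.171 t/h.
The evaporator receives (1−α)·471 of feed at 0.780 water and removes 0.451 of that water:
0.451×0.780×(1−α)×471 = 58.171
(1−α) = 58.171/165.69 = 0.3511;  α = 0.6489.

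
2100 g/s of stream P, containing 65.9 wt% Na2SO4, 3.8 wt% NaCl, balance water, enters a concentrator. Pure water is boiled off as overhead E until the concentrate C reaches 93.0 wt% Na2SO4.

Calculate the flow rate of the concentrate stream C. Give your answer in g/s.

Na2SO4 is conserved: 2100×0.659 = 1383.9 g/s all reports to the concentrate.
Concentrate = 1383.9/(target fraction) = 1488.1 g/s.

1488 g/s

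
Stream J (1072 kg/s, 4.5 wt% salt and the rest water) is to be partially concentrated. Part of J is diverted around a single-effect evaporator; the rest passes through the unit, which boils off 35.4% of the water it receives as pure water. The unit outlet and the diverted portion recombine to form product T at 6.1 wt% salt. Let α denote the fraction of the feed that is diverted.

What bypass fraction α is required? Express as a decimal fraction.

All 1072×0.045 = 48.24 kg/s of salt reaches T, so T = 48.24/0.061 = 790.82 kg/s and vapour = 281.18 kg/s.
The evaporator receives (1−α)·1072 of feed at 0.955 water and removes 0.354 of that water:
0.354×0.955×(1−α)×1072 = 281.18
(1−α) = 281.18/362.41 = 0.7759;  α = 0.2241.

0.224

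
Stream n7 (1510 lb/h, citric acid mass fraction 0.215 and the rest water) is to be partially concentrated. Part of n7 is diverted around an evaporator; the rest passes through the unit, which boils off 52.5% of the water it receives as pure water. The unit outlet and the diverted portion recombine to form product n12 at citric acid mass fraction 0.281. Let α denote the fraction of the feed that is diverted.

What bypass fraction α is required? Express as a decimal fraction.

All 1510×0.215 = 324.65 lb/h of citric acid reaches n12, so n12 = 324.65/0.281 = 1155.3 lb/h and vapour = 354.66 lb/h.
The evaporator receives (1−α)·1510 of feed at 0.785 water and removes 0.525 of that water:
0.525×0.785×(1−α)×1510 = 354.66
(1−α) = 354.66/622.31 = 0.5699;  α = 0.4301.

0.430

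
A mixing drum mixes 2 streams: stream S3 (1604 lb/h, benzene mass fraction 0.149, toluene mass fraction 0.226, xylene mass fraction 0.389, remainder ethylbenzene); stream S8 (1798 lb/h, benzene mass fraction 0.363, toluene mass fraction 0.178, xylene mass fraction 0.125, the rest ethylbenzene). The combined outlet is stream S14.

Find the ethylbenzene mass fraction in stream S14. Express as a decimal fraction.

0.288

Total flow out = 1604 + 1798 = 3402 lb/h.
ethylbenzene in = 1604×0.236 + 1798×0.334 = 979.08 lb/h.
ethylbenzene mass fraction in S14 = 979.08/3402 = 0.288.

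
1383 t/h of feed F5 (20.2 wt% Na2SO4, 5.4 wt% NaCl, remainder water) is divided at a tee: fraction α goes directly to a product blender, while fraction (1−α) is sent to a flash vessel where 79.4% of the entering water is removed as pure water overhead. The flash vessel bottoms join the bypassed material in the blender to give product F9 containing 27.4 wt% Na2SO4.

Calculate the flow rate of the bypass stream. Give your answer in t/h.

767.8 t/h

All 1383×0.202 = 279.37 t/h of Na2SO4 reaches F9, so F9 = 279.37/0.274 = 1019.6 t/h and vapour = 363.42 t/h.
The evaporator receives (1−α)·1383 of feed at 0.744 water and removes 0.794 of that water:
0.794×0.744×(1−α)×1383 = 363.42
(1−α) = 363.42/816.99 = 0.4448;  α = 0.5552.
Bypass flow = 0.5552×1383 = 767.81 t/h.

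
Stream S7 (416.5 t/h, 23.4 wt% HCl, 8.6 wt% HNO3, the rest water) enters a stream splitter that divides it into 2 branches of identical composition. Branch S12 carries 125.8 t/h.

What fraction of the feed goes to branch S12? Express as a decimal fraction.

Fraction to S12 = 125.8/416.5 = 0.3020.

0.302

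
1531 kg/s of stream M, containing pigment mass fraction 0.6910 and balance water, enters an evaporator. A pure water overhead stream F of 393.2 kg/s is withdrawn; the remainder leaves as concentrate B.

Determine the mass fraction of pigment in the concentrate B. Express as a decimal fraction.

pigment is not removed: 1531×0.691 = 1057.9 kg/s of pigment enters B.
Concentrate = 1531 − 393.2 = 1137.8 kg/s.
Mass fraction = 1057.9/1137.8 = 0.9298.

0.9298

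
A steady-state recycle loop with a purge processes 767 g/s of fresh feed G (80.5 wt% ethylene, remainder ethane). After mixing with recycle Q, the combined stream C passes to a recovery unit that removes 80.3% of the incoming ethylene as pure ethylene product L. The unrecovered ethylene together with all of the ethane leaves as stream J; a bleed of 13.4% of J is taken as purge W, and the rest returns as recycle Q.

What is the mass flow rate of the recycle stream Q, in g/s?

1094 g/s

ethane enters only via G and leaves only via the purge: 767×0.195 = 0.134×(ethane in J), and the recovery unit passes all ethane, so ethane in C = ethane in J = 1116.2 g/s.
ethylene in C: m_A = 767×0.805 + (1−0.134)·(1−0.803)·m_A, so m_A = 617.44/0.8294 = 744.44 g/s.
J = (1−0.803)×744.44 + 1116.2 = 1262.8 g/s.
Recycle Q = (1−0.134)×1262.8 = 1093.6 g/s.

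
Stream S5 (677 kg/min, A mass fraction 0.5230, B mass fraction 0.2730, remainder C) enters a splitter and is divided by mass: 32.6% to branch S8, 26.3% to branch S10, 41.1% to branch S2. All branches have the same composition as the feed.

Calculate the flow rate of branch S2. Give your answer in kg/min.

278.2 kg/min

Branch S2 flow = 0.411×677 = 278.25 kg/min.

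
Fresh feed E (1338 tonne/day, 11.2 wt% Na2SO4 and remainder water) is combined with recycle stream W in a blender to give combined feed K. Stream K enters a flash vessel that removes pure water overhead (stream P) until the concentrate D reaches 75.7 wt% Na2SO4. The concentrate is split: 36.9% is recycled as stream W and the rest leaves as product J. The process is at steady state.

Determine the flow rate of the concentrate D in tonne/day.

313.7 tonne/day

Overall Na2SO4 balance (none leaves overhead): Na2SO4 in fresh feed = Na2SO4 in product, i.e. 1338×0.112 = (1−0.369)·D·0.757.
D = 149.86/(0.757×0.631) = 313.72 tonne/day.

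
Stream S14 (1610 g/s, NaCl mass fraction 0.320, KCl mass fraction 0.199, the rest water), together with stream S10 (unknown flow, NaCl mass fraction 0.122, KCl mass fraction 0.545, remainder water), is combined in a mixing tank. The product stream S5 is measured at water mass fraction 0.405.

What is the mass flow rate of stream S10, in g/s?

Let S10 be the unknown flow. Total out = 1610 + S10.
water balance: 774.41 + 0.333·S10 = 0.405·(1610 + S10)
(0.333 − 0.405)·S10 = 0.405×1610 − 774.41 = -122.36
S10 = -122.36 / -0.072 = 1699.4 g/s

1699 g/s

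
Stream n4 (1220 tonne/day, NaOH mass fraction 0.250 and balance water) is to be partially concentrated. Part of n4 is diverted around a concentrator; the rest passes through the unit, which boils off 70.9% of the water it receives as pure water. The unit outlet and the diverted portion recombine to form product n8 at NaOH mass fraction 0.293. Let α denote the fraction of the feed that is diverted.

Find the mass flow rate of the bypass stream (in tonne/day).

883.3 tonne/day

All 1220×0.250 = 305 tonne/day of NaOH reaches n8, so n8 = 305/0.293 = 1041 tonne/day and vapour = 179.04 tonne/day.
The evaporator receives (1−α)·1220 of feed at 0.750 water and removes 0.709 of that water:
0.709×0.750×(1−α)×1220 = 179.04
(1−α) = 179.04/648.74 = 0.2760;  α = 0.7240.
Bypass flow = 0.7240×1220 = 883.29 tonne/day.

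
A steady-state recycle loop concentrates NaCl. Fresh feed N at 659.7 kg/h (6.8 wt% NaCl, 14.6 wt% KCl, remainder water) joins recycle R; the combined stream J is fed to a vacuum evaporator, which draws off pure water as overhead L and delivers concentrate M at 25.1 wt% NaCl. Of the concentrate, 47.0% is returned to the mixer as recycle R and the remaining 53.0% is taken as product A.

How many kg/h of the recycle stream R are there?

Overall NaCl balance (none leaves overhead): NaCl in fresh feed = NaCl in product, i.e. 659.7×0.068 = (1−0.470)·M·0.251.
M = 44.86/(0.251×0.530) = 337.21 kg/h.
Recycle R = 0.470×337.21 = 158.49 kg/h.

158.5 kg/h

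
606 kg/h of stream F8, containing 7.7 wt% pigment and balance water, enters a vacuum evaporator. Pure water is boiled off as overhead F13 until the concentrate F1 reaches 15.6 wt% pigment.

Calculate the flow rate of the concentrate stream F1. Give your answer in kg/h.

299.1 kg/h

pigment is conserved: 606×0.077 = 46.662 kg/h all reports to the concentrate.
Concentrate = 46.662/(target fraction) = 299.12 kg/h.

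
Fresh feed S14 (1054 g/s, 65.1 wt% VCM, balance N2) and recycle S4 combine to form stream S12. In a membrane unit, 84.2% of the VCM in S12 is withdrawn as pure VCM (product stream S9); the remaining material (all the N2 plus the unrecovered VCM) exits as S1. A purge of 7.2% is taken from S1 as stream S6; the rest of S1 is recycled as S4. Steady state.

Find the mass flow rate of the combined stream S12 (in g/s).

N2 enters only via S14 and leaves only via the purge: 1054×0.349 = 0.072×(N2 in S1), and the membrane unit passes all N2, so N2 in S12 = N2 in S1 = 5109 g/s.
VCM in S12: m_A = 1054×0.651 + (1−0.072)·(1−0.842)·m_A, so m_A = 686.15/0.8534 = 804.05 g/s.
S12 = 804.05 + 5109 = 5913 g/s.

5913 g/s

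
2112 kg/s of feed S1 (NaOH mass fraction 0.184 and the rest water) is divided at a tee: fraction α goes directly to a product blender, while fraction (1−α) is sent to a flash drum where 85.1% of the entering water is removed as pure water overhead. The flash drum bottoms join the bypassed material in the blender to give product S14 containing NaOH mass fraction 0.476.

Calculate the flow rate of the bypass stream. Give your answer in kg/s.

All 2112×0.184 = 388.61 kg/s of NaOH reaches S14, so S14 = 388.61/0.476 = 816.4 kg/s and vapour = 1295.6 kg/s.
The evaporator receives (1−α)·2112 of feed at 0.816 water and removes 0.851 of that water:
0.851×0.816×(1−α)×2112 = 1295.6
(1−α) = 1295.6/1466.6 = 0.8834;  α = 0.1166.
Bypass flow = 0.1166×2112 = 246.26 kg/s.

246.3 kg/s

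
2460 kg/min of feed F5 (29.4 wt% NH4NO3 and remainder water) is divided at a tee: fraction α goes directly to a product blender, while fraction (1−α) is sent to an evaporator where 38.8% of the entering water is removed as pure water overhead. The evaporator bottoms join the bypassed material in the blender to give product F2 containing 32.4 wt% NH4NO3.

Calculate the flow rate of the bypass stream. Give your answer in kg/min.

1628 kg/min

All 2460×0.294 = 723.24 kg/min of NH4NO3 reaches F2, so F2 = 723.24/0.324 = 2232.2 kg/min and vapour = 227.78 kg/min.
The evaporator receives (1−α)·2460 of feed at 0.706 water and removes 0.388 of that water:
0.388×0.706×(1−α)×2460 = 227.78
(1−α) = 227.78/673.86 = 0.3380;  α = 0.6620.
Bypass flow = 0.6620×2460 = 1628.5 kg/min.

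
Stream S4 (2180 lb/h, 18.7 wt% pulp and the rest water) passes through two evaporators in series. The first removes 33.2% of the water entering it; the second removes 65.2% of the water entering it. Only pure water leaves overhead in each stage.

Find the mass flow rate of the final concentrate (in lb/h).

water in feed = 2180×0.813 = 1772.3 lb/h.
After stage 1: water left = (1−0.332)×1772.3 = 1183.9; stream total = 1591.6 lb/h.
After stage 2: water left = (1−0.652)×1183.9 = 412.01; final concentrate = 819.67 lb/h.

819.7 lb/h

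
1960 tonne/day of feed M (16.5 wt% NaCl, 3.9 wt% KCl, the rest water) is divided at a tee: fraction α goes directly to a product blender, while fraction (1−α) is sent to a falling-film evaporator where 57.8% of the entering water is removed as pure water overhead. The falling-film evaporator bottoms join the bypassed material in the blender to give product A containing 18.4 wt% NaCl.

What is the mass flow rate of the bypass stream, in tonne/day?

All 1960×0.165 = 323.4 tonne/day of NaCl reaches A, so A = 323.4/0.184 = 1757.6 tonne/day and vapour = 202.39 tonne/day.
The evaporator receives (1−α)·1960 of feed at 0.796 water and removes 0.578 of that water:
0.578×0.796×(1−α)×1960 = 202.39
(1−α) = 202.39/901.77 = 0.2244;  α = 0.7756.
Bypass flow = 0.7756×1960 = 1520.1 tonne/day.

1520 tonne/day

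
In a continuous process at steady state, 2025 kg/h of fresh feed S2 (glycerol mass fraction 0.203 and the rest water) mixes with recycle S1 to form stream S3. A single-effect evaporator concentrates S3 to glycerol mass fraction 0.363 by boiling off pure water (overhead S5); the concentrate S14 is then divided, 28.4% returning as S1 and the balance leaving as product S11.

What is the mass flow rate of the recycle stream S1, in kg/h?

Overall glycerol balance (none leaves overhead): glycerol in fresh feed = glycerol in product, i.e. 2025×0.203 = (1−0.284)·S14·0.363.
S14 = 411.08/(0.363×0.716) = 1581.6 kg/h.
Recycle S1 = 0.284×1581.6 = 449.18 kg/h.

449.2 kg/h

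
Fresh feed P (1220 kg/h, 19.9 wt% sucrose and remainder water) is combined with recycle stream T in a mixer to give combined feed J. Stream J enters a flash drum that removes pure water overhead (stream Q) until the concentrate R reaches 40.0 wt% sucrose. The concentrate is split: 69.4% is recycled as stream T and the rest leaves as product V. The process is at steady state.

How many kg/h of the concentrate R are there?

Overall sucrose balance (none leaves overhead): sucrose in fresh feed = sucrose in product, i.e. 1220×0.199 = (1−0.694)·R·0.400.
R = 242.78/(0.400×0.306) = 1983.5 kg/h.

1983 kg/h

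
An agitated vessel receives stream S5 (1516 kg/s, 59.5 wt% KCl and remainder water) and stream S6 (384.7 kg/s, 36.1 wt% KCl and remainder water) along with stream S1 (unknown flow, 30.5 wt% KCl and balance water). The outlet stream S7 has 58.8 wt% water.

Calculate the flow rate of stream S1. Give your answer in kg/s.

2409 kg/s

Let S1 be the unknown flow. Total out = 1900.7 + S1.
water balance: 859.8 + 0.695·S1 = 0.588·(1900.7 + S1)
(0.695 − 0.588)·S1 = 0.588×1900.7 − 859.8 = 257.81
S1 = 257.81 / 0.107 = 2409.4 kg/s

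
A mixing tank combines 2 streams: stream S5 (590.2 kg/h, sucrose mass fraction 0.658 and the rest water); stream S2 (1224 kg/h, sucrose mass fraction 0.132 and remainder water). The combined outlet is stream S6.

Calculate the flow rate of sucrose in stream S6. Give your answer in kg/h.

549.9 kg/h

sucrose out = sucrose in = 590.2×0.658 + 1224×0.132 = 549.92 kg/h.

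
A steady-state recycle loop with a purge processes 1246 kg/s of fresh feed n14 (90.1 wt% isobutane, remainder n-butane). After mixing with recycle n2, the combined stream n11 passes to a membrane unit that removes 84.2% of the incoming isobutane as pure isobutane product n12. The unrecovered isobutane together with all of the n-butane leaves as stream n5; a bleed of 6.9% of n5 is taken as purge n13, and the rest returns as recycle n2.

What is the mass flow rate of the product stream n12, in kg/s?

1108 kg/s

isobutane in n11: m_A = 1246×0.901 + (1−0.069)·(1−0.842)·m_A, so m_A = 1122.6/0.8529 = 1316.3 kg/s.
Product n12 = 0.842×1316.3 = 1108.3 kg/s.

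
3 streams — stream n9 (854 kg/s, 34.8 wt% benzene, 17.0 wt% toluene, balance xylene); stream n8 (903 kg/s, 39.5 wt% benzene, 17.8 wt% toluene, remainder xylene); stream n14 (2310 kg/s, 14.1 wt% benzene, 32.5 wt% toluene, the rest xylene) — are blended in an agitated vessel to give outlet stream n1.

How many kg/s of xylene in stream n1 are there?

xylene out = xylene in = 854×0.482 + 903×0.427 + 2310×0.534 = 2030.7 kg/s.

2031 kg/s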